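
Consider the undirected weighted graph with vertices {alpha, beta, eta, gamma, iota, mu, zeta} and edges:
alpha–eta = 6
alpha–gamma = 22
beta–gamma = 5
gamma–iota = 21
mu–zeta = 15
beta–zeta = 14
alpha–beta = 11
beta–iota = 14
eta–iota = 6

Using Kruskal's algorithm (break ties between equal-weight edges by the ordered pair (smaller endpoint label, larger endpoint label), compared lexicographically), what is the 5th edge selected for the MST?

Kruskal: consider edges lightest-first.
beta–gamma (5): add. Components now {eta} {beta,gamma} {mu} {alpha} {zeta} {iota}
alpha–eta (6): add. Components now {alpha,eta} {beta,gamma} {mu} {zeta} {iota}
eta–iota (6): add. Components now {alpha,eta,iota} {beta,gamma} {mu} {zeta}
alpha–beta (11): add. Components now {alpha,beta,eta,gamma,iota} {mu} {zeta}
beta–iota (14): skip — beta and iota already connected.
beta–zeta (14): add. Components now {alpha,beta,eta,gamma,iota,zeta} {mu}
mu–zeta (15): add. Components now {alpha,beta,eta,gamma,iota,mu,zeta}
The 5th edge added is beta–zeta.

beta-zeta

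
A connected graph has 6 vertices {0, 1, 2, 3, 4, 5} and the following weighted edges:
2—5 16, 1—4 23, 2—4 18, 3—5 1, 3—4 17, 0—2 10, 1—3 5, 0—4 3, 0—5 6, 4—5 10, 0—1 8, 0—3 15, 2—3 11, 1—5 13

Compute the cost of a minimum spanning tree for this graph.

Prim, starting at 0.
Step 1: frontier [0—4 3, 0—5 6, 0—1 8, 0—2 10, 0—3 15] → take 0—4 (3); add 4.
Step 2: frontier [0—5 6, 0—1 8, 0—2 10, 0—3 15, 4—5 10, 3—4 17, 2—4 18, 1—4 23] → take 0—5 (6); add 5.
Step 3: frontier [0—1 8, 0—2 10, 0—3 15, 3—4 17, 2—4 18, 1—4 23, 3—5 1, 1—5 13, 2—5 16] → take 3—5 (1); add 3.
Step 4: frontier [0—1 8, 0—2 10, 1—3 5, 2—3 11, 2—4 18, 1—4 23, 1—5 13, 2—5 16] → take 1—3 (5); add 1.
Step 5: frontier [0—2 10, 2—3 11, 2—4 18, 2—5 16] → take 0—2 (10); add 2.
MST edges: 0—4, 0—5, 3—5, 1—3, 0—2; total weight 3+6+1+5+10 = 25.

25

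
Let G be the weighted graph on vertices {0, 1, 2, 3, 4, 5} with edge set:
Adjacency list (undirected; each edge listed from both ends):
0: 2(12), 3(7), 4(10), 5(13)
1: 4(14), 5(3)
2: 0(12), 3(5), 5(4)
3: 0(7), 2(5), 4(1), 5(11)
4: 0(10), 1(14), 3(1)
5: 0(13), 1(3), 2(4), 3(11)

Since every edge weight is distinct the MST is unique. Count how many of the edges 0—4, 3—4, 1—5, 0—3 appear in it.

Kruskal's algorithm — process edges by increasing weight (ties by edge label):
3—4 (1): add — endpoints in different components.
1—5 (3): add — endpoints in different components.
2—5 (4): add — endpoints in different components.
2—3 (5): add — endpoints in different components.
0—3 (7): add — endpoints in different components.
MST edge set: {3—4, 1—5, 2—5, 2—3, 0—3}.
Of the listed edges, {3—4, 1—5, 0—3} are in the MST → 3.

3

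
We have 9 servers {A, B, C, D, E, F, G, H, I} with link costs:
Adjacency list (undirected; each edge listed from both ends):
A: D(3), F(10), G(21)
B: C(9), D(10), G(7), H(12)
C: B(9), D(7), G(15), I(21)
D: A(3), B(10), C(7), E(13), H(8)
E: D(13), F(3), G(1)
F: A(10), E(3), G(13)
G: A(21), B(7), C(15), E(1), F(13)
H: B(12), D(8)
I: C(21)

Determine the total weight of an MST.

Sort edges by weight, then run Kruskal:
E—G (1): add — endpoints in different components.
A—D (3): add — endpoints in different components.
E—F (3): add — endpoints in different components.
B—G (7): add — endpoints in different components.
C—D (7): add — endpoints in different components.
D—H (8): add — endpoints in different components.
B—C (9): add — endpoints in different components.
A—F (10): skip — A and F already connected.
B—D (10): skip — B and D already connected.
B—H (12): skip — B and H already connected.
D—E (13): skip — D and E already connected.
F—G (13): skip — F and G already connected.
C—G (15): skip — C and G already connected.
A—G (21): skip — A and G already connected.
C—I (21): add — endpoints in different components.
MST edges: E—G, A—D, E—F, B—G, C—D, D—H, B—C, C—I; total weight 1+3+3+7+7+8+9+21 = 59.

59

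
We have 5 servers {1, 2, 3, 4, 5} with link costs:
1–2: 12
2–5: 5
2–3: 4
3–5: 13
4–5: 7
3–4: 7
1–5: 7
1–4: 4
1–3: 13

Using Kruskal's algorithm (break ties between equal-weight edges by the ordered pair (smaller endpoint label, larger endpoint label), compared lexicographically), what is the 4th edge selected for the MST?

1-5

Kruskal's algorithm — process edges by increasing weight (ties by edge label):
1–4 (4): add — endpoints in different components.
2–3 (4): add — endpoints in different components.
2–5 (5): add — endpoints in different components.
1–5 (7): add — endpoints in different components.
The 4th edge added is 1–5.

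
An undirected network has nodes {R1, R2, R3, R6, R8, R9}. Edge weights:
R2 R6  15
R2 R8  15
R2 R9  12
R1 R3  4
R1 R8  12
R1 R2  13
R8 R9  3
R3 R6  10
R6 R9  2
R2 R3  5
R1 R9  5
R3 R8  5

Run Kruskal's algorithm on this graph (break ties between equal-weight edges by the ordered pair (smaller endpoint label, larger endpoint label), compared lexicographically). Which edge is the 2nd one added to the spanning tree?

R8-R9

Sort edges by weight, then run Kruskal:
R6 R9 (2): add. Components now {R6,R9} {R8} {R1} {R3} {R2}
R8 R9 (3): add. Components now {R6,R8,R9} {R1} {R3} {R2}
R1 R3 (4): add. Components now {R6,R8,R9} {R1,R3} {R2}
R1 R9 (5): add. Components now {R1,R3,R6,R8,R9} {R2}
R2 R3 (5): add. Components now {R1,R2,R3,R6,R8,R9}
The 2nd edge added is R8 R9.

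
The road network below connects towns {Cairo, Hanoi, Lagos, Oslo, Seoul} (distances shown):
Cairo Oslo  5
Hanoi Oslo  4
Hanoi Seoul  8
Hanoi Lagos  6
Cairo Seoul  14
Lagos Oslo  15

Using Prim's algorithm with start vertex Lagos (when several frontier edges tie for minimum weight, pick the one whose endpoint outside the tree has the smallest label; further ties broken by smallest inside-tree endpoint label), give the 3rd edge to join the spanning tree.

Cairo-Oslo

Prim's algorithm from Lagos:
Step 1: frontier [Hanoi Lagos 6, Lagos Oslo 15] → take Hanoi Lagos (6); add Hanoi.
Step 2: frontier [Hanoi Oslo 4, Hanoi Seoul 8, Lagos Oslo 15] → take Hanoi Oslo (4); add Oslo.
Step 3: frontier [Hanoi Seoul 8, Cairo Oslo 5] → take Cairo Oslo (5); add Cairo.
Step 4: frontier [Cairo Seoul 14, Hanoi Seoul 8] → take Hanoi Seoul (8); add Seoul.
The 3rd edge added is Cairo Oslo.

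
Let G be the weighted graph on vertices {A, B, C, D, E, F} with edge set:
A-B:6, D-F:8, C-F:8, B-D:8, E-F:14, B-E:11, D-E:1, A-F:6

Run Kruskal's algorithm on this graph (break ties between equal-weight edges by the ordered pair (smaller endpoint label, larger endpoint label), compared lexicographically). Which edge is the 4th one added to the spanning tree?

B-D

Sort edges by weight, then run Kruskal:
D-E (1): add. Components now {A} {B} {C} {D,E} {F}
A-B (6): add. Components now {A,B} {C} {D,E} {F}
A-F (6): add. Components now {A,B,F} {C} {D,E}
B-D (8): add. Components now {A,B,D,E,F} {C}
C-F (8): add. Components now {A,B,C,D,E,F}
The 4th edge added is B-D.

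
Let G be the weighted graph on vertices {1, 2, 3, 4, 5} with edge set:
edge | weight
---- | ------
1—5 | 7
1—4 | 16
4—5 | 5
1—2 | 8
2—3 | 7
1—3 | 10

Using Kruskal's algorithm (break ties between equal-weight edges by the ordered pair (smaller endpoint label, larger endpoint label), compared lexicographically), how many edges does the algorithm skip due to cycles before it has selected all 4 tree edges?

Kruskal's algorithm — process edges by increasing weight (ties by edge label):
4—5 (5): add. Components now {1} {2} {3} {4,5}
1—5 (7): add. Components now {1,4,5} {2} {3}
2—3 (7): add. Components now {1,4,5} {2,3}
1—2 (8): add. Components now {1,2,3,4,5}
Edges rejected before the tree was complete: 0.

0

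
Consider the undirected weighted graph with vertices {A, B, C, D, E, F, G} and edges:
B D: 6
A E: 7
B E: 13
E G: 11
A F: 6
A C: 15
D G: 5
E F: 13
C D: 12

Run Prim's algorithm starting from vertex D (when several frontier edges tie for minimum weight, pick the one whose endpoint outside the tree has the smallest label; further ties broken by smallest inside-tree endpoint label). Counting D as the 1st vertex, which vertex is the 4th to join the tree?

Prim's algorithm from D:
Step 1: frontier [D G 5, B D 6, C D 12] → take D G (5); add G.
Step 2: frontier [B D 6, C D 12, E G 11] → take B D (6); add B.
Step 3: frontier [B E 13, C D 12, E G 11] → take E G (11); add E.
Step 4: frontier [C D 12, A E 7, E F 13] → take A E (7); add A.
Step 5: frontier [A F 6, A C 15, C D 12, E F 13] → take A F (6); add F.
Step 6: frontier [A C 15, C D 12] → take C D (12); add C.
Vertex order: D, G, B, E, A, F, C. The 4th vertex is E.

E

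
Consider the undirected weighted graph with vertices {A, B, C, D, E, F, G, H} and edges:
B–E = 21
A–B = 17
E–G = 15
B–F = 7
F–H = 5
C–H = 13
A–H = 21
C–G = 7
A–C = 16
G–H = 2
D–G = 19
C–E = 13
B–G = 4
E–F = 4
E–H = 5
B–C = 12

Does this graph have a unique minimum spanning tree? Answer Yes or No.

Kruskal: consider edges lightest-first.
G–H (2): add — endpoints in different components.
B–G (4): add — endpoints in different components.
E–F (4): add — endpoints in different components.
E–H (5): add — endpoints in different components.
F–H (5): skip — F and H already connected.
B–F (7): skip — B and F already connected.
C–G (7): add — endpoints in different components.
B–C (12): skip — B and C already connected.
C–E (13): skip — C and E already connected.
C–H (13): skip — C and H already connected.
E–G (15): skip — E and G already connected.
A–C (16): add — endpoints in different components.
A–B (17): skip — A and B already connected.
D–G (19): add — endpoints in different components.
Non-tree edge F–H has weight 5, equal to the heaviest edge on its tree cycle — swapping gives another MST of the same weight. Not unique.

No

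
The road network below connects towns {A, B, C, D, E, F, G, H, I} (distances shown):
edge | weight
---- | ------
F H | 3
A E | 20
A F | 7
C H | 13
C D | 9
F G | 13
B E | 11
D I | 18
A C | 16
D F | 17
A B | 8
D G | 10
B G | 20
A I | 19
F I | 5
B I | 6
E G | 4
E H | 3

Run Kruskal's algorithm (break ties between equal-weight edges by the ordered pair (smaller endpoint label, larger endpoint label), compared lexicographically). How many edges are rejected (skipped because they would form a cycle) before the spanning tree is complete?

Kruskal: consider edges lightest-first.
E H (3): add — endpoints in different components.
F H (3): add — endpoints in different components.
E G (4): add — endpoints in different components.
F I (5): add — endpoints in different components.
B I (6): add — endpoints in different components.
A F (7): add — endpoints in different components.
A B (8): skip — A and B already connected.
C D (9): add — endpoints in different components.
D G (10): add — endpoints in different components.
Edges rejected before the tree was complete: 1.

1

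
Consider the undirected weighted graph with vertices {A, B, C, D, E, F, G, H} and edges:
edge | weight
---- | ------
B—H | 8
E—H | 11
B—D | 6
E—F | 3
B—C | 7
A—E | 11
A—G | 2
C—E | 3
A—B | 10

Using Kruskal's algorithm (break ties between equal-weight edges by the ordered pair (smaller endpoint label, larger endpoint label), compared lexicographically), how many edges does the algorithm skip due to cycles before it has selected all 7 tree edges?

Sort edges by weight, then run Kruskal:
A—G (2): add — endpoints in different components.
C—E (3): add — endpoints in different components.
E—F (3): add — endpoints in different components.
B—D (6): add — endpoints in different components.
B—C (7): add — endpoints in different components.
B—H (8): add — endpoints in different components.
A—B (10): add — endpoints in different components.
Edges rejected before the tree was complete: 0.

0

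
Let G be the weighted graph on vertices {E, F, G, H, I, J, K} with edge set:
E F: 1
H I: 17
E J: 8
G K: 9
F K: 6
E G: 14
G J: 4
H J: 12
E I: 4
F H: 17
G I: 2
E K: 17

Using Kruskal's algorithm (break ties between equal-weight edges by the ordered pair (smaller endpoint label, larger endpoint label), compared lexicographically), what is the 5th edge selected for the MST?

Kruskal's algorithm — process edges by increasing weight (ties by edge label):
E F (1): add — endpoints in different components.
G I (2): add — endpoints in different components.
E I (4): add — endpoints in different components.
G J (4): add — endpoints in different components.
F K (6): add — endpoints in different components.
E J (8): skip — E and J already connected.
G K (9): skip — G and K already connected.
H J (12): add — endpoints in different components.
The 5th edge added is F K.

F-K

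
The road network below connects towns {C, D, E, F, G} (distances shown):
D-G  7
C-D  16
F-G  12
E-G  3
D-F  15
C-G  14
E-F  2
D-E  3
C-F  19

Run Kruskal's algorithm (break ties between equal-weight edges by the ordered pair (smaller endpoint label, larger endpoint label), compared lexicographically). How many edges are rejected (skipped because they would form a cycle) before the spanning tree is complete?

Kruskal: consider edges lightest-first.
E-F (2): add — endpoints in different components.
D-E (3): add — endpoints in different components.
E-G (3): add — endpoints in different components.
D-G (7): skip — D and G already connected.
F-G (12): skip — F and G already connected.
C-G (14): add — endpoints in different components.
Edges rejected before the tree was complete: 2.

2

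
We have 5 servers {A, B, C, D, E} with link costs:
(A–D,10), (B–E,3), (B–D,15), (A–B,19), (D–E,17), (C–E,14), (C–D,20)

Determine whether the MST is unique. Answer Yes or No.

Kruskal's algorithm — process edges by increasing weight (ties by edge label):
B–E (3): add. Components now {A} {B,E} {C} {D}
A–D (10): add. Components now {A,D} {B,E} {C}
C–E (14): add. Components now {A,D} {B,C,E}
B–D (15): add. Components now {A,B,C,D,E}
Every non-tree edge has weight strictly greater than the heaviest edge on the tree path between its endpoints, so the MST is unique.

Yes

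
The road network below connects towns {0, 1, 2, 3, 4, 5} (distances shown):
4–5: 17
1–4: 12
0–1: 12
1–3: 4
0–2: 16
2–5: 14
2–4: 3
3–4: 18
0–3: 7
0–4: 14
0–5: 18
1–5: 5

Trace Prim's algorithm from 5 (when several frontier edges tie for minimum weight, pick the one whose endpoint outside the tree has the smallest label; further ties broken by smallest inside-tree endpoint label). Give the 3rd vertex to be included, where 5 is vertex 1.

3

Grow the tree from 5 using Prim:
Step 1: cheapest edge leaving the tree is 1–5 (5); add 1.
Step 2: cheapest edge leaving the tree is 1–3 (4); add 3.
Step 3: cheapest edge leaving the tree is 0–3 (7); add 0.
Step 4: cheapest edge leaving the tree is 1–4 (12); add 4.
Step 5: cheapest edge leaving the tree is 2–4 (3); add 2.
Vertex order: 5, 1, 3, 0, 4, 2. The 3rd vertex is 3.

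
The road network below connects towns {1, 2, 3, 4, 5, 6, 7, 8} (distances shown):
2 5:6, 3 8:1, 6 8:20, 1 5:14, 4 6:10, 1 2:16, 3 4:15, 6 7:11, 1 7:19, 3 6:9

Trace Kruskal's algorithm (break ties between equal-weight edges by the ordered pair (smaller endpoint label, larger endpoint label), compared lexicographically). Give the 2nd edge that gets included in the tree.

2-5

Kruskal's algorithm — process edges by increasing weight (ties by edge label):
3 8 (1): add — endpoints in different components.
2 5 (6): add — endpoints in different components.
3 6 (9): add — endpoints in different components.
4 6 (10): add — endpoints in different components.
6 7 (11): add — endpoints in different components.
1 5 (14): add — endpoints in different components.
3 4 (15): skip — 3 and 4 already connected.
1 2 (16): skip — 1 and 2 already connected.
1 7 (19): add — endpoints in different components.
The 2nd edge added is 2 5.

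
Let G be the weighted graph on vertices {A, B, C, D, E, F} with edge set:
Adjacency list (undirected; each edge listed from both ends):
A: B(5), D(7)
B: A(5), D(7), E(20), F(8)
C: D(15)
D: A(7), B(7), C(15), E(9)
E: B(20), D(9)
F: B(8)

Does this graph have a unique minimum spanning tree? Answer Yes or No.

Kruskal's algorithm — process edges by increasing weight (ties by edge label):
A–B (5): add — endpoints in different components.
A–D (7): add — endpoints in different components.
B–D (7): skip — B and D already connected.
B–F (8): add — endpoints in different components.
D–E (9): add — endpoints in different components.
C–D (15): add — endpoints in different components.
Non-tree edge B–D has weight 7, equal to the heaviest edge on its tree cycle — swapping gives another MST of the same weight. Not unique.

No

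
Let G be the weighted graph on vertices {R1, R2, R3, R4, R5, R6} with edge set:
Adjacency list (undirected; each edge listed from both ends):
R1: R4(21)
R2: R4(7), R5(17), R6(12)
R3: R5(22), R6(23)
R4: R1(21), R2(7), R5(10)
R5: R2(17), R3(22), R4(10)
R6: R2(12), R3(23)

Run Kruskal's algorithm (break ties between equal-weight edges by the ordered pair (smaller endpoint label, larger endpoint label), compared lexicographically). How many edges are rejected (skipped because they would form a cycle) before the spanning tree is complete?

1

Kruskal's algorithm — process edges by increasing weight (ties by edge label):
R2-R4 (7): add. Components now {R1} {R2,R4} {R6} {R3} {R5}
R4-R5 (10): add. Components now {R1} {R2,R4,R5} {R6} {R3}
R2-R6 (12): add. Components now {R1} {R2,R4,R5,R6} {R3}
R2-R5 (17): skip — R5 and R2 already connected.
R1-R4 (21): add. Components now {R1,R2,R4,R5,R6} {R3}
R3-R5 (22): add. Components now {R1,R2,R3,R4,R5,R6}
Edges rejected before the tree was complete: 1.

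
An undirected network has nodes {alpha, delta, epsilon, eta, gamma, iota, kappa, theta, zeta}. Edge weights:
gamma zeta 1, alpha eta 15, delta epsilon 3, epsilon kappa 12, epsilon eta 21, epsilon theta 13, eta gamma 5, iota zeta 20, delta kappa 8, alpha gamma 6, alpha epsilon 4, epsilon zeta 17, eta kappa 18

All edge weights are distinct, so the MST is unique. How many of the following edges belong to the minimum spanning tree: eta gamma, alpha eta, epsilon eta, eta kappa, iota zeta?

Sort edges by weight, then run Kruskal:
gamma zeta (1): add — endpoints in different components.
delta epsilon (3): add — endpoints in different components.
alpha epsilon (4): add — endpoints in different components.
eta gamma (5): add — endpoints in different components.
alpha gamma (6): add — endpoints in different components.
delta kappa (8): add — endpoints in different components.
epsilon kappa (12): skip — kappa and epsilon already connected.
epsilon theta (13): add — endpoints in different components.
alpha eta (15): skip — alpha and eta already connected.
epsilon zeta (17): skip — zeta and epsilon already connected.
eta kappa (18): skip — kappa and eta already connected.
iota zeta (20): add — endpoints in different components.
MST edge set: {gamma zeta, delta epsilon, alpha epsilon, eta gamma, alpha gamma, delta kappa, epsilon theta, iota zeta}.
Of the listed edges, {eta gamma, iota zeta} are in the MST → 2.

2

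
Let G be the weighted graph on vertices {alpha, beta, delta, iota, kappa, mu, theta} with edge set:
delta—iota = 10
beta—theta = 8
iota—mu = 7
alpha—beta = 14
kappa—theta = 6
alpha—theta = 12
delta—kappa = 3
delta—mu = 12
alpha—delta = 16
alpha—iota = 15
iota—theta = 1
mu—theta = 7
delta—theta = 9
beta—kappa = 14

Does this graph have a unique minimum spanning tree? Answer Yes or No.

Kruskal: consider edges lightest-first.
iota—theta (1): add. Components now {beta} {delta} {iota,theta} {alpha} {mu} {kappa}
delta—kappa (3): add. Components now {beta} {delta,kappa} {iota,theta} {alpha} {mu}
kappa—theta (6): add. Components now {beta} {delta,iota,kappa,theta} {alpha} {mu}
iota—mu (7): add. Components now {beta} {delta,iota,kappa,mu,theta} {alpha}
mu—theta (7): skip — theta and mu already connected.
beta—theta (8): add. Components now {beta,delta,iota,kappa,mu,theta} {alpha}
delta—theta (9): skip — delta and theta already connected.
delta—iota (10): skip — delta and iota already connected.
alpha—theta (12): add. Components now {alpha,beta,delta,iota,kappa,mu,theta}
Non-tree edge mu—theta has weight 7, equal to the heaviest edge on its tree cycle — swapping gives another MST of the same weight. Not unique.

No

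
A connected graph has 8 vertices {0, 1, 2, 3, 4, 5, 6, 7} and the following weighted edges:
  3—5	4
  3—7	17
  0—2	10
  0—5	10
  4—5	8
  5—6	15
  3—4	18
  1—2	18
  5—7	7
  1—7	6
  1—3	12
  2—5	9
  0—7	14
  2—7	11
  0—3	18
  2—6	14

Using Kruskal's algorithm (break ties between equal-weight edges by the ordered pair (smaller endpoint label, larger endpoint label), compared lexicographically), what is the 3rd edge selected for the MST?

Sort edges by weight, then run Kruskal:
3—5 (4): add — endpoints in different components.
1—7 (6): add — endpoints in different components.
5—7 (7): add — endpoints in different components.
4—5 (8): add — endpoints in different components.
2—5 (9): add — endpoints in different components.
0—2 (10): add — endpoints in different components.
0—5 (10): skip — 0 and 5 already connected.
2—7 (11): skip — 2 and 7 already connected.
1—3 (12): skip — 1 and 3 already connected.
0—7 (14): skip — 0 and 7 already connected.
2—6 (14): add — endpoints in different components.
The 3rd edge added is 5—7.

5-7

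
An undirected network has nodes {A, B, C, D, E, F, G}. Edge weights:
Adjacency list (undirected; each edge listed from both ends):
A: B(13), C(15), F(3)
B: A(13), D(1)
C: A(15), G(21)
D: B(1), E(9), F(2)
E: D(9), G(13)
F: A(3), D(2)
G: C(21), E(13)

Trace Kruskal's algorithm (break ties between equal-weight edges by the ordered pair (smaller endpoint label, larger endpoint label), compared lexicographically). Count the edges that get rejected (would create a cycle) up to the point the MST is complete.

Kruskal's algorithm — process edges by increasing weight (ties by edge label):
B–D (1): add. Components now {A} {B,D} {C} {E} {F} {G}
D–F (2): add. Components now {A} {B,D,F} {C} {E} {G}
A–F (3): add. Components now {A,B,D,F} {C} {E} {G}
D–E (9): add. Components now {A,B,D,E,F} {C} {G}
A–B (13): skip — A and B already connected.
E–G (13): add. Components now {A,B,D,E,F,G} {C}
A–C (15): add. Components now {A,B,C,D,E,F,G}
Edges rejected before the tree was complete: 1.

1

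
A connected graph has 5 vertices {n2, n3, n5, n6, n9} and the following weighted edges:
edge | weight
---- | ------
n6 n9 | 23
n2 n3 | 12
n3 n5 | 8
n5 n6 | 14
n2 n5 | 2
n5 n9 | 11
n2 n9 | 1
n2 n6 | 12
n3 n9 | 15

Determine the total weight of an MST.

23

Kruskal's algorithm — process edges by increasing weight (ties by edge label):
n2 n9 (1): add. Components now {n3} {n2,n9} {n5} {n6}
n2 n5 (2): add. Components now {n3} {n2,n5,n9} {n6}
n3 n5 (8): add. Components now {n2,n3,n5,n9} {n6}
n5 n9 (11): skip — n9 and n5 already connected.
n2 n3 (12): skip — n3 and n2 already connected.
n2 n6 (12): add. Components now {n2,n3,n5,n6,n9}
MST edges: n2 n9, n2 n5, n3 n5, n2 n6; total weight 1+2+8+12 = 23.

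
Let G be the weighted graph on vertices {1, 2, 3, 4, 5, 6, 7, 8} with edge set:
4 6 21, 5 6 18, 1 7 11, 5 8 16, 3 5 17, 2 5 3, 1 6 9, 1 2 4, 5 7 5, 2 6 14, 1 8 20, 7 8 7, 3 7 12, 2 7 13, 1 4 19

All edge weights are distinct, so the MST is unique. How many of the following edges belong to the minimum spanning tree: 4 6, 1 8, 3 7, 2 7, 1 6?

2

Kruskal's algorithm — process edges by increasing weight (ties by edge label):
2 5 (3): add — endpoints in different components.
1 2 (4): add — endpoints in different components.
5 7 (5): add — endpoints in different components.
7 8 (7): add — endpoints in different components.
1 6 (9): add — endpoints in different components.
1 7 (11): skip — 1 and 7 already connected.
3 7 (12): add — endpoints in different components.
2 7 (13): skip — 2 and 7 already connected.
2 6 (14): skip — 2 and 6 already connected.
5 8 (16): skip — 5 and 8 already connected.
3 5 (17): skip — 3 and 5 already connected.
5 6 (18): skip — 5 and 6 already connected.
1 4 (19): add — endpoints in different components.
MST edge set: {2 5, 1 2, 5 7, 7 8, 1 6, 3 7, 1 4}.
Of the listed edges, {3 7, 1 6} are in the MST → 2.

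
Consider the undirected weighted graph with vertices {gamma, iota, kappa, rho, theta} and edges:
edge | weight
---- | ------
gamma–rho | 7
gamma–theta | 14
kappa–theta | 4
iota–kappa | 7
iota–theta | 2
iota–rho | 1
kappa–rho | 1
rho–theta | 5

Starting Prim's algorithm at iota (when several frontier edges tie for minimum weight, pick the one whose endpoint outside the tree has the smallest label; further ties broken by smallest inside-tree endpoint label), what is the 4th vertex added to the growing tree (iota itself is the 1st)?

Prim, starting at iota.
Step 1: cheapest edge leaving the tree is iota–rho (1); add rho.
Step 2: cheapest edge leaving the tree is kappa–rho (1); add kappa.
Step 3: cheapest edge leaving the tree is iota–theta (2); add theta.
Step 4: cheapest edge leaving the tree is gamma–rho (7); add gamma.
Vertex order: iota, rho, kappa, theta, gamma. The 4th vertex is theta.

theta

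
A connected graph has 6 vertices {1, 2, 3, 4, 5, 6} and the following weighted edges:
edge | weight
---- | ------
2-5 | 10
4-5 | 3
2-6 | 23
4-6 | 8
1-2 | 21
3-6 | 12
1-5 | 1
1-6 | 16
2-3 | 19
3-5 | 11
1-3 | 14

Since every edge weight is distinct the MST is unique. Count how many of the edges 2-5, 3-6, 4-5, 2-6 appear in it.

2

Sort edges by weight, then run Kruskal:
1-5 (1): add — endpoints in different components.
4-5 (3): add — endpoints in different components.
4-6 (8): add — endpoints in different components.
2-5 (10): add — endpoints in different components.
3-5 (11): add — endpoints in different components.
MST edge set: {1-5, 4-5, 4-6, 2-5, 3-5}.
Of the listed edges, {2-5, 4-5} are in the MST → 2.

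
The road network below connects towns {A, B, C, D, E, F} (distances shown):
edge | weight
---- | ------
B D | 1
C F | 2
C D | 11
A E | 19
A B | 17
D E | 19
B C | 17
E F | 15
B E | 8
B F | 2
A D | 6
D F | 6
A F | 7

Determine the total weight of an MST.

Prim, starting at E.
Step 1: frontier [B E 8, E F 15, A E 19, D E 19] → take B E (8); add B.
Step 2: frontier [B D 1, B F 2, A B 17, B C 17, E F 15, A E 19, D E 19] → take B D (1); add D.
Step 3: frontier [B F 2, A B 17, B C 17, A D 6, D F 6, C D 11, E F 15, A E 19] → take B F (2); add F.
Step 4: frontier [A B 17, B C 17, A D 6, C D 11, A E 19, C F 2, A F 7] → take C F (2); add C.
Step 5: frontier [A B 17, A D 6, A E 19, A F 7] → take A D (6); add A.
MST edges: B E, B D, B F, C F, A D; total weight 8+1+2+2+6 = 19.

19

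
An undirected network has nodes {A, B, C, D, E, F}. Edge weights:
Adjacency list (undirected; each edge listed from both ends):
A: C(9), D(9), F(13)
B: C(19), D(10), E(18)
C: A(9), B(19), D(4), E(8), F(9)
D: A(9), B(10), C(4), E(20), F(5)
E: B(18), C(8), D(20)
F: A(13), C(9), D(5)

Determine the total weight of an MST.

Sort edges by weight, then run Kruskal:
C–D (4): add. Components now {A} {B} {C,D} {E} {F}
D–F (5): add. Components now {A} {B} {C,D,F} {E}
C–E (8): add. Components now {A} {B} {C,D,E,F}
A–C (9): add. Components now {A,C,D,E,F} {B}
A–D (9): skip — A and D already connected.
C–F (9): skip — C and F already connected.
B–D (10): add. Components now {A,B,C,D,E,F}
MST edges: C–D, D–F, C–E, A–C, B–D; total weight 4+5+8+9+10 = 36.

36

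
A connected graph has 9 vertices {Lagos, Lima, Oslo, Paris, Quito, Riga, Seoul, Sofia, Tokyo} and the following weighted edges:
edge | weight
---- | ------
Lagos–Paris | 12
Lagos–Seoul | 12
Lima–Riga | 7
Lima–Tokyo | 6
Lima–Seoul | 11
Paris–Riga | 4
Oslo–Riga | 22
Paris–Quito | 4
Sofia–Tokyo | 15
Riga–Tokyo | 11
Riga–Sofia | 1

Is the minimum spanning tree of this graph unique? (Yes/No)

Kruskal: consider edges lightest-first.
Riga–Sofia (1): add — endpoints in different components.
Paris–Quito (4): add — endpoints in different components.
Paris–Riga (4): add — endpoints in different components.
Lima–Tokyo (6): add — endpoints in different components.
Lima–Riga (7): add — endpoints in different components.
Lima–Seoul (11): add — endpoints in different components.
Riga–Tokyo (11): skip — Tokyo and Riga already connected.
Lagos–Paris (12): add — endpoints in different components.
Lagos–Seoul (12): skip — Seoul and Lagos already connected.
Sofia–Tokyo (15): skip — Tokyo and Sofia already connected.
Oslo–Riga (22): add — endpoints in different components.
Non-tree edge Lagos–Seoul has weight 12, equal to the heaviest edge on its tree cycle — swapping gives another MST of the same weight. Not unique.

No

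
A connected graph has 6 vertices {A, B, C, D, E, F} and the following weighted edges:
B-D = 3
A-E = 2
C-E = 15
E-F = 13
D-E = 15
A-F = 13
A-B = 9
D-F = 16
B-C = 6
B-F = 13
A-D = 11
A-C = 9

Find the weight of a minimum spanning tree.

Kruskal: consider edges lightest-first.
A-E (2): add — endpoints in different components.
B-D (3): add — endpoints in different components.
B-C (6): add — endpoints in different components.
A-B (9): add — endpoints in different components.
A-C (9): skip — A and C already connected.
A-D (11): skip — A and D already connected.
A-F (13): add — endpoints in different components.
MST edges: A-E, B-D, B-C, A-B, A-F; total weight 2+3+6+9+13 = 33.

33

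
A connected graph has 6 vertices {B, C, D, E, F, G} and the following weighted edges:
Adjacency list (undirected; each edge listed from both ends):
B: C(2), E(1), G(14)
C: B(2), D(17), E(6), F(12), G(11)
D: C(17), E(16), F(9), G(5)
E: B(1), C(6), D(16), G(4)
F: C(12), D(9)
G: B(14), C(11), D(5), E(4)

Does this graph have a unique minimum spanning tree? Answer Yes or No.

Kruskal's algorithm — process edges by increasing weight (ties by edge label):
B E (1): add — endpoints in different components.
B C (2): add — endpoints in different components.
E G (4): add — endpoints in different components.
D G (5): add — endpoints in different components.
C E (6): skip — C and E already connected.
D F (9): add — endpoints in different components.
Every non-tree edge has weight strictly greater than the heaviest edge on the tree path between its endpoints, so the MST is unique.

Yes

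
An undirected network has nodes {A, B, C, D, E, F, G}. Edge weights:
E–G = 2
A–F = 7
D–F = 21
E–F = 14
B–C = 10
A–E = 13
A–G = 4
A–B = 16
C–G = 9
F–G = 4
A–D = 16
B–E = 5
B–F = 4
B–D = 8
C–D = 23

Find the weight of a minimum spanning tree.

31

Sort edges by weight, then run Kruskal:
E–G (2): add. Components now {A} {B} {C} {D} {E,G} {F}
A–G (4): add. Components now {A,E,G} {B} {C} {D} {F}
B–F (4): add. Components now {A,E,G} {B,F} {C} {D}
F–G (4): add. Components now {A,B,E,F,G} {C} {D}
B–E (5): skip — B and E already connected.
A–F (7): skip — A and F already connected.
B–D (8): add. Components now {A,B,D,E,F,G} {C}
C–G (9): add. Components now {A,B,C,D,E,F,G}
MST edges: E–G, A–G, B–F, F–G, B–D, C–G; total weight 2+4+4+4+8+9 = 31.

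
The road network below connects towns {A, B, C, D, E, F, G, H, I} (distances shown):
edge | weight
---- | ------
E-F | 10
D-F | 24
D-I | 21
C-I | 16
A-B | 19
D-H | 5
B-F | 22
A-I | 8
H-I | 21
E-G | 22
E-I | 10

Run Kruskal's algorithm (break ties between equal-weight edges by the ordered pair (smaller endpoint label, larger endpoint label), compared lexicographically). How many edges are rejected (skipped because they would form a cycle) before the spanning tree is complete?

2

Sort edges by weight, then run Kruskal:
D-H (5): add — endpoints in different components.
A-I (8): add — endpoints in different components.
E-F (10): add — endpoints in different components.
E-I (10): add — endpoints in different components.
C-I (16): add — endpoints in different components.
A-B (19): add — endpoints in different components.
D-I (21): add — endpoints in different components.
H-I (21): skip — H and I already connected.
B-F (22): skip — B and F already connected.
E-G (22): add — endpoints in different components.
Edges rejected before the tree was complete: 2.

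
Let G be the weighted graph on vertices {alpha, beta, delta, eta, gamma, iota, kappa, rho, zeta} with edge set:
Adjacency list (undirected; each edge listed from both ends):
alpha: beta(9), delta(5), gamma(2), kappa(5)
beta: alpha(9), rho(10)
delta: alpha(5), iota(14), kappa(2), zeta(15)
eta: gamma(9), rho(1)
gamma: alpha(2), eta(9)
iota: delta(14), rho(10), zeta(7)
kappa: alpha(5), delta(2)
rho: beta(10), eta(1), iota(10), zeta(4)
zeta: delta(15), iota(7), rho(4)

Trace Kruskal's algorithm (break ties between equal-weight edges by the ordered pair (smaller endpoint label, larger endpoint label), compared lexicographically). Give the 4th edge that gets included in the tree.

Kruskal's algorithm — process edges by increasing weight (ties by edge label):
eta rho (1): add — endpoints in different components.
alpha gamma (2): add — endpoints in different components.
delta kappa (2): add — endpoints in different components.
rho zeta (4): add — endpoints in different components.
alpha delta (5): add — endpoints in different components.
alpha kappa (5): skip — alpha and kappa already connected.
iota zeta (7): add — endpoints in different components.
alpha beta (9): add — endpoints in different components.
eta gamma (9): add — endpoints in different components.
The 4th edge added is rho zeta.

rho-zeta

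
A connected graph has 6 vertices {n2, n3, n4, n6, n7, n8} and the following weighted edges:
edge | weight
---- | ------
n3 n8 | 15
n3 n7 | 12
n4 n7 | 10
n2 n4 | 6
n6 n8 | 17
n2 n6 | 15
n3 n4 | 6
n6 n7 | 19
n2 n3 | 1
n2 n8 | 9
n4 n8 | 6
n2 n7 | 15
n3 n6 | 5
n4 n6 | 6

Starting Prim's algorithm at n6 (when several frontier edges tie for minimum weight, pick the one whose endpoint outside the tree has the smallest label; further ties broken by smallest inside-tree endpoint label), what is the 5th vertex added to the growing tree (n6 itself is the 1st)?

n8

Grow the tree from n6 using Prim:
Step 1: frontier [n3 n6 5, n4 n6 6, n2 n6 15, n6 n8 17, n6 n7 19] → take n3 n6 (5); add n3.
Step 2: frontier [n2 n3 1, n3 n4 6, n3 n7 12, n3 n8 15, n4 n6 6, n2 n6 15, n6 n8 17, n6 n7 19] → take n2 n3 (1); add n2.
Step 3: frontier [n2 n4 6, n2 n8 9, n2 n7 15, n3 n4 6, n3 n7 12, n3 n8 15, n4 n6 6, n6 n8 17, n6 n7 19] → take n2 n4 (6); add n4.
Step 4: frontier [n2 n8 9, n2 n7 15, n3 n7 12, n3 n8 15, n4 n8 6, n4 n7 10, n6 n8 17, n6 n7 19] → take n4 n8 (6); add n8.
Step 5: frontier [n2 n7 15, n3 n7 12, n4 n7 10, n6 n7 19] → take n4 n7 (10); add n7.
Vertex order: n6, n3, n2, n4, n8, n7. The 5th vertex is n8.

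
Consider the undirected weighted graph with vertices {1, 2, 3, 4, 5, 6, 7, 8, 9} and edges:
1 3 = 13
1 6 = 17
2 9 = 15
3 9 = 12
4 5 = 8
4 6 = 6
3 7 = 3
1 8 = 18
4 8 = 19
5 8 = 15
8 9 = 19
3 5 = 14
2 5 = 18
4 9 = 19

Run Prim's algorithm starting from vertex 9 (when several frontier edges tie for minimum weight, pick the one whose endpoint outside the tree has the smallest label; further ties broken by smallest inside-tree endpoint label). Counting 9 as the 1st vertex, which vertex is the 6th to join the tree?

Prim, starting at 9.
Step 1: frontier [3 9 12, 2 9 15, 4 9 19, 8 9 19] → take 3 9 (12); add 3.
Step 2: frontier [3 7 3, 1 3 13, 3 5 14, 2 9 15, 4 9 19, 8 9 19] → take 3 7 (3); add 7.
Step 3: frontier [1 3 13, 3 5 14, 2 9 15, 4 9 19, 8 9 19] → take 1 3 (13); add 1.
Step 4: frontier [1 6 17, 1 8 18, 3 5 14, 2 9 15, 4 9 19, 8 9 19] → take 3 5 (14); add 5.
Step 5: frontier [1 6 17, 1 8 18, 4 5 8, 5 8 15, 2 5 18, 2 9 15, 4 9 19, 8 9 19] → take 4 5 (8); add 4.
Step 6: frontier [1 6 17, 1 8 18, 4 6 6, 4 8 19, 5 8 15, 2 5 18, 2 9 15, 8 9 19] → take 4 6 (6); add 6.
Step 7: frontier [1 8 18, 4 8 19, 5 8 15, 2 5 18, 2 9 15, 8 9 19] → take 2 9 (15); add 2.
Step 8: frontier [1 8 18, 4 8 19, 5 8 15, 8 9 19] → take 5 8 (15); add 8.
Vertex order: 9, 3, 7, 1, 5, 4, 6, 2, 8. The 6th vertex is 4.

4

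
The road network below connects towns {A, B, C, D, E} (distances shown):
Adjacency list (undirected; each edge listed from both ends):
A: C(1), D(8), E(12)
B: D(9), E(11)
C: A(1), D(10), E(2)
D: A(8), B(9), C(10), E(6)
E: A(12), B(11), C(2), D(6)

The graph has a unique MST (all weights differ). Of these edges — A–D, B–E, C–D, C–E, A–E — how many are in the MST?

Kruskal: consider edges lightest-first.
A–C (1): add — endpoints in different components.
C–E (2): add — endpoints in different components.
D–E (6): add — endpoints in different components.
A–D (8): skip — A and D already connected.
B–D (9): add — endpoints in different components.
MST edge set: {A–C, C–E, D–E, B–D}.
Of the listed edges, {C–E} are in the MST → 1.

1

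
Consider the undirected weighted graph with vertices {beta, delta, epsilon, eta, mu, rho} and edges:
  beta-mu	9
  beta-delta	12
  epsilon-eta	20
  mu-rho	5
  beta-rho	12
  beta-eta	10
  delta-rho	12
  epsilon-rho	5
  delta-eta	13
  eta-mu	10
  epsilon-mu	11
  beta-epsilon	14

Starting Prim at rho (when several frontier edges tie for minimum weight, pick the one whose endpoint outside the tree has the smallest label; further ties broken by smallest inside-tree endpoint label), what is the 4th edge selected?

Prim's algorithm from rho:
Step 1: frontier [epsilon-rho 5, mu-rho 5, beta-rho 12, delta-rho 12] → take epsilon-rho (5); add epsilon.
Step 2: frontier [epsilon-mu 11, beta-epsilon 14, epsilon-eta 20, mu-rho 5, beta-rho 12, delta-rho 12] → take mu-rho (5); add mu.
Step 3: frontier [beta-epsilon 14, epsilon-eta 20, beta-mu 9, eta-mu 10, beta-rho 12, delta-rho 12] → take beta-mu (9); add beta.
Step 4: frontier [beta-eta 10, beta-delta 12, epsilon-eta 20, eta-mu 10, delta-rho 12] → take beta-eta (10); add eta.
Step 5: frontier [beta-delta 12, delta-eta 13, delta-rho 12] → take beta-delta (12); add delta.
The 4th edge added is beta-eta.

beta-eta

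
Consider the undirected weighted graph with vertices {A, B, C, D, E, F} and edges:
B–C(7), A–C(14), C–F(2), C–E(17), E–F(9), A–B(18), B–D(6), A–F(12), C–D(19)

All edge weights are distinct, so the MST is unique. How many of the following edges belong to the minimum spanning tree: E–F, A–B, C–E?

1

Sort edges by weight, then run Kruskal:
C–F (2): add. Components now {A} {B} {C,F} {D} {E}
B–D (6): add. Components now {A} {B,D} {C,F} {E}
B–C (7): add. Components now {A} {B,C,D,F} {E}
E–F (9): add. Components now {A} {B,C,D,E,F}
A–F (12): add. Components now {A,B,C,D,E,F}
MST edge set: {C–F, B–D, B–C, E–F, A–F}.
Of the listed edges, {E–F} are in the MST → 1.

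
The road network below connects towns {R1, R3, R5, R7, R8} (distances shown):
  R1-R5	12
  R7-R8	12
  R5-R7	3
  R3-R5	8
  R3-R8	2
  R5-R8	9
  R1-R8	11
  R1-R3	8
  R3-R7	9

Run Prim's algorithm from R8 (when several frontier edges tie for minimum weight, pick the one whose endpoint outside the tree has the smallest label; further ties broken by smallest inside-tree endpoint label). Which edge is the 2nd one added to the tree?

R1-R3

Prim, starting at R8.
Step 1: frontier [R3-R8 2, R5-R8 9, R1-R8 11, R7-R8 12] → take R3-R8 (2); add R3.
Step 2: frontier [R1-R3 8, R3-R5 8, R3-R7 9, R5-R8 9, R1-R8 11, R7-R8 12] → take R1-R3 (8); add R1.
Step 3: frontier [R1-R5 12, R3-R5 8, R3-R7 9, R5-R8 9, R7-R8 12] → take R3-R5 (8); add R5.
Step 4: frontier [R3-R7 9, R5-R7 3, R7-R8 12] → take R5-R7 (3); add R7.
The 2nd edge added is R1-R3.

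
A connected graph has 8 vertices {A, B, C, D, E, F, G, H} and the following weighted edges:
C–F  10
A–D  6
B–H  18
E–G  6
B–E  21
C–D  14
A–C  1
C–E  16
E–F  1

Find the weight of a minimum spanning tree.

Prim, starting at G.
Step 1: cheapest edge leaving the tree is E–G (6); add E.
Step 2: cheapest edge leaving the tree is E–F (1); add F.
Step 3: cheapest edge leaving the tree is C–F (10); add C.
Step 4: cheapest edge leaving the tree is A–C (1); add A.
Step 5: cheapest edge leaving the tree is A–D (6); add D.
Step 6: cheapest edge leaving the tree is B–E (21); add B.
Step 7: cheapest edge leaving the tree is B–H (18); add H.
MST edges: E–G, E–F, C–F, A–C, A–D, B–E, B–H; total weight 6+1+10+1+6+21+18 = 63.

63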